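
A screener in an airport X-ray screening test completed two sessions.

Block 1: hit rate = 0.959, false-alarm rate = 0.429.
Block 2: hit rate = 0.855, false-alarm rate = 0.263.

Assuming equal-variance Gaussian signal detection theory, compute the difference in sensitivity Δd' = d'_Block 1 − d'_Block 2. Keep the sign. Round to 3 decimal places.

Block 1: z(0.959) = 1.7392, z(0.429) = -0.1789, d' = 1.9181
Block 2: z(0.855) = 1.0581, z(0.263) = -0.6341, d' = 1.6922
Δd' = d'_Block 1 − d'_Block 2 = 1.9181 − 1.6922 = 0.2259
Block 1 has the higher sensitivity.

Δd' = 0.226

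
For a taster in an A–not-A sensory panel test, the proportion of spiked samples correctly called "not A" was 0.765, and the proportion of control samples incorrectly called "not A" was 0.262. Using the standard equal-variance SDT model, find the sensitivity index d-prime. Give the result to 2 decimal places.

d-prime = 1.36

Φ⁻¹(0.765) = 0.722, Φ⁻¹(0.262) = -0.637
d' = z(H) − z(FA) = 0.722 − (-0.637) = 1.359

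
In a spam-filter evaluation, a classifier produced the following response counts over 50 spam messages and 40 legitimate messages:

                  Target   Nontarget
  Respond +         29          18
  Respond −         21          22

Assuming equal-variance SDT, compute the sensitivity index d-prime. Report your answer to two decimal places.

d-prime = 0.33

H = 29/50 = 0.5800
FA = 18/40 = 0.4500
Φ⁻¹(H) = Φ⁻¹(0.5800) = 0.202
Φ⁻¹(FA) = Φ⁻¹(0.4500) = -0.126
d' = z(H) − z(FA) = 0.202 − (-0.126) = 0.328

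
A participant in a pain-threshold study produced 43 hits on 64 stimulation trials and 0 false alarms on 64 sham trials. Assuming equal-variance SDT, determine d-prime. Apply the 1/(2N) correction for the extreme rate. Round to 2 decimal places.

The false-alarm rate is 0/64 = 0, so apply the 1/(2N) correction: FA → 1/(2·64) = 0.00781.
z(H) = z(0.67188) = 0.445
z(FA) = z(0.00781) = -2.418
d' = 0.445 − (-2.418) = 2.863

d-prime = 2.86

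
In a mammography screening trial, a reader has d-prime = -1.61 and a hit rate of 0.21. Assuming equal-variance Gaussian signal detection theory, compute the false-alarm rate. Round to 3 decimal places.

false-alarm rate = 0.789

z(hit rate) = z(0.21) = -0.8064
z(FA) = z(H) − d' = -0.8064 − (-1.61) = 0.8036
false-alarm rate = Φ(0.8036) = 0.7892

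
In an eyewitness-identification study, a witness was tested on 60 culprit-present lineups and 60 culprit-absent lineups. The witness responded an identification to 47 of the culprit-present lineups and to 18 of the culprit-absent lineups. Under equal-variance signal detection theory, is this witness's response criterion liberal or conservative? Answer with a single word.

z(H) = 0.784, z(FA) = -0.524
c = −½·(z(H) + z(FA)) = -0.130
c < 0 → liberal criterion (biased toward responding “yes”).

liberal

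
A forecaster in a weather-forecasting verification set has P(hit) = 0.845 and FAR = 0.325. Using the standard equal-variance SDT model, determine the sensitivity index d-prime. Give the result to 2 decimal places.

Φ⁻¹(H) = Φ⁻¹(0.845) = 1.0152
Φ⁻¹(FA) = Φ⁻¹(0.325) = -0.4538
d' = z(H) − z(FA) = 1.0152 − (-0.4538) = 1.4690

d-prime = 1.47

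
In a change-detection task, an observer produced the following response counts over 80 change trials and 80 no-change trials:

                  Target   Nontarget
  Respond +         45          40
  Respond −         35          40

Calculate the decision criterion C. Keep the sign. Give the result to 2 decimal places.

H = 45/80 = 0.5625
FA = 40/80 = 0.5000
z(0.5625) = 0.157, z(0.5000) = 0.000
c = −½·[z(H) + z(FA)] = −0.5 × (0.157 + 0.000) = -0.0785
c < 0: the observer has a liberal response bias.

C = -0.08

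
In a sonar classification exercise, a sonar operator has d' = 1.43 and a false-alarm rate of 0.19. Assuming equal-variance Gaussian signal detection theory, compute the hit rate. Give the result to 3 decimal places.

hit rate = 0.710

z(false-alarm rate) = z(0.19) = -0.8779
z(H) = z(FA) + d' = -0.8779 + 1.43 = 0.5521
hit rate = Φ(0.5521) = 0.7096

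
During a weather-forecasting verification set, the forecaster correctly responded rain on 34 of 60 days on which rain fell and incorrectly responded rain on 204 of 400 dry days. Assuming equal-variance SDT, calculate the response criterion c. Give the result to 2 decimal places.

c = -0.10

H = 34/60 = 0.5667
FA = 204/400 = 0.5100
Φ⁻¹(0.5667) = 0.168, Φ⁻¹(0.5100) = 0.025
c = −½·[z(H) + z(FA)] = −0.5 × (0.168 + 0.025) = -0.0965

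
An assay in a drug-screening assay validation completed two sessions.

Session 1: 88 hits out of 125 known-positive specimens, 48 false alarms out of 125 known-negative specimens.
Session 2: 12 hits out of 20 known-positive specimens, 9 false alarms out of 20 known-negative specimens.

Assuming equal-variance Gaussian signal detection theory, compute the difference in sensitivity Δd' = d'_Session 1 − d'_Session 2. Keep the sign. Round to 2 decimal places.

Δd' = 0.45

Session 1: z(0.7040) = 0.536, z(0.3840) = -0.295, d' = 0.831
Session 2: z(0.6000) = 0.253, z(0.4500) = -0.126, d' = 0.379
Δd' = d'_Session 1 − d'_Session 2 = 0.831 − 0.379 = 0.452
Session 1 has the higher sensitivity.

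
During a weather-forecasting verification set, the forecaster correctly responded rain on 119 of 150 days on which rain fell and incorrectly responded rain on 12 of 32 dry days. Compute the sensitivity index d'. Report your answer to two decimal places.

d' = 1.14

H = 119/150 = 0.7933
FA = 12/32 = 0.3750
z(0.7933) = 0.818, z(0.3750) = -0.319
d' = z(H) − z(FA) = 0.818 − (-0.319) = 1.137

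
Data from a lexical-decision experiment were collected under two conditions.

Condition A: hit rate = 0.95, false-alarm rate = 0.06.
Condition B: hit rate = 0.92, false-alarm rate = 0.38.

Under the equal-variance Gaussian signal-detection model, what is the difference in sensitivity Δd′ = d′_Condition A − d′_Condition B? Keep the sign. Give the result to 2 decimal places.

Condition A: z(0.95) = 1.645, z(0.06) = -1.555, d' = 3.200
Condition B: z(0.92) = 1.405, z(0.38) = -0.305, d' = 1.710
Δd' = d'_Condition A − d'_Condition B = 3.200 − 1.710 = 1.490
Condition A has the higher sensitivity.

Δd′ = 1.49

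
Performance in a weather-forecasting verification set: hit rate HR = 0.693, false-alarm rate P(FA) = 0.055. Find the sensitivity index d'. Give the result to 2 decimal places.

Φ⁻¹(0.693) = 0.504, Φ⁻¹(0.055) = -1.598
d' = z(H) − z(FA) = 0.504 − (-1.598) = 2.102

d' = 2.10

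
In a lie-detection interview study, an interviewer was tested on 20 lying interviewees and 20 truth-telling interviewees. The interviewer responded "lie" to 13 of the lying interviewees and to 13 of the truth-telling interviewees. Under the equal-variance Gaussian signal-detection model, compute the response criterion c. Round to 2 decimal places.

c = -0.39

H = 13/20 = 0.6500
FA = 13/20 = 0.6500
z(H) = 0.385
z(FA) = 0.385
c = −½·[z(H) + z(FA)] = −0.5 × (0.385 + 0.385) = -0.385
c < 0: the interviewer has a liberal response bias.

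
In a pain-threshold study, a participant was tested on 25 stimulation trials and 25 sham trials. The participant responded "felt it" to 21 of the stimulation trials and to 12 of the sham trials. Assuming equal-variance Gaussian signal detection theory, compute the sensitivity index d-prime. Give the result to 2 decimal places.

d-prime = 1.04

H = 21/25 = 0.8400
FA = 12/25 = 0.4800
z(H) = z(0.8400) = 0.9945
z(FA) = z(0.4800) = -0.0502
d' = z(H) − z(FA) = 0.9945 − (-0.0502) = 1.0447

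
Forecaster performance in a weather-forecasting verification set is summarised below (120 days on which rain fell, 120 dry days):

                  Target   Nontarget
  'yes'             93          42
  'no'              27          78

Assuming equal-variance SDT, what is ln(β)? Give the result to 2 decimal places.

H = 93/120 = 0.7750
FA = 42/120 = 0.3500
z(H) = 0.755
z(FA) = -0.385
ln β = −½·[z(H)² − z(FA)²] = −0.5 × (0.570 − 0.148) = -0.211

ln β = -0.21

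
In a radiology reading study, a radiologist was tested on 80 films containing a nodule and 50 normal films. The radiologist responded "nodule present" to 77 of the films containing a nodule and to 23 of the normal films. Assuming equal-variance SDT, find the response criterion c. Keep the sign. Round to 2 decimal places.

H = 77/80 = 0.9625
FA = 23/50 = 0.4600
z(0.9625) = 1.780, z(0.4600) = -0.100
c = −½·[z(H) + z(FA)] = −0.5 × (1.780 + (-0.100)) = -0.840

c = -0.84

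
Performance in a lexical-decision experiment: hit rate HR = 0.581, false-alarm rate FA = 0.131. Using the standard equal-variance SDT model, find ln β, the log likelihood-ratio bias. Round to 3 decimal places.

z(H) = z(0.581) = 0.2045
z(FA) = z(0.131) = -1.1217
ln β = −½·[z(H)² − z(FA)²] = −0.5 × (0.0418 − 1.2582) = 0.6082

ln β = 0.608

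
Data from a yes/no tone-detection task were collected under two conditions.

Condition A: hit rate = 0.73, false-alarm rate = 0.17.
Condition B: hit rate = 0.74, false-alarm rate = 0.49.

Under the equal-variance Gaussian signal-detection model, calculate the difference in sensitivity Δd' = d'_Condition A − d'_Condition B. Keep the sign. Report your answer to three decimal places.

Condition A: z(0.73) = 0.6128, z(0.17) = -0.9542, d' = 1.5670
Condition B: z(0.74) = 0.6433, z(0.49) = -0.0251, d' = 0.6684
Δd' = d'_Condition A − d'_Condition B = 1.5670 − 0.6684 = 0.8986
Condition A has the higher sensitivity.

Δd' = 0.899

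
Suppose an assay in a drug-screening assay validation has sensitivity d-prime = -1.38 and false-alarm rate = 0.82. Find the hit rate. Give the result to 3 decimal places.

z(false-alarm rate) = z(0.82) = 0.9154
z(H) = z(FA) + d' = 0.9154 + (-1.38) = -0.4646
hit rate = Φ(-0.4646) = 0.3211

hit rate = 0.321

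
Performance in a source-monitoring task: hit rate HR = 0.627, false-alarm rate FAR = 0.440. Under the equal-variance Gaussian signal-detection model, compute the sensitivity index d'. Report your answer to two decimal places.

d' = 0.47

z(0.627) = 0.3239, z(0.440) = -0.1510
d' = z(H) − z(FA) = 0.3239 − (-0.1510) = 0.4749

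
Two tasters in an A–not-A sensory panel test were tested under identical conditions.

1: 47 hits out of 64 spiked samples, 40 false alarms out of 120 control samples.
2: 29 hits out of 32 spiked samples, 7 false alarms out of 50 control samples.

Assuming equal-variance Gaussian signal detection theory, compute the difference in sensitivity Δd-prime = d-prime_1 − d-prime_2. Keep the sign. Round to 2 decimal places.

Δd-prime = -1.34

1: z(0.7344) = 0.626, z(0.3333) = -0.431, d' = 1.057
2: z(0.9062) = 1.318, z(0.1400) = -1.080, d' = 2.398
Δd' = d'_1 − d'_2 = 1.057 − 2.398 = -1.341
2 has the higher sensitivity.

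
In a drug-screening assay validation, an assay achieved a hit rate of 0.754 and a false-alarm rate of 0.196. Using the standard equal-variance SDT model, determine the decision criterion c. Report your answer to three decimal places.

z(H) = 0.6871
z(FA) = -0.8560
c = −½·[z(H) + z(FA)] = −0.5 × (0.6871 + (-0.8560)) = 0.08445

c = 0.084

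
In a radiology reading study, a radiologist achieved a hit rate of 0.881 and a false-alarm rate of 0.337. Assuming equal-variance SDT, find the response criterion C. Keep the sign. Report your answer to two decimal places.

C = -0.38

z(H) = z(0.881) = 1.1800
z(FA) = z(0.337) = -0.4207
c = −½·[z(H) + z(FA)] = −0.5 × (1.1800 + (-0.4207)) = -0.37965
c < 0: the radiologist has a liberal response bias.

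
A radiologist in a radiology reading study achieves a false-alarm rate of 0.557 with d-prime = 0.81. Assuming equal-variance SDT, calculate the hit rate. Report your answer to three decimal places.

z(false-alarm rate) = z(0.557) = 0.1434
z(H) = z(FA) + d' = 0.1434 + 0.81 = 0.9534
hit rate = Φ(0.9534) = 0.8298

hit rate = 0.830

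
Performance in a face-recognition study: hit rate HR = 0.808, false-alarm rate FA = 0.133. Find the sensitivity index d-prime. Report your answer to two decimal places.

z(H) = 0.871
z(FA) = -1.112
d' = z(H) − z(FA) = 0.871 − (-1.112) = 1.983

d-prime = 1.98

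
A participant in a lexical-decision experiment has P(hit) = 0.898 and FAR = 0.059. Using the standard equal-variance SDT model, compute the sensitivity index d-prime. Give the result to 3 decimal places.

d-prime = 2.833

Φ⁻¹(0.898) = 1.2702, Φ⁻¹(0.059) = -1.5632
d' = z(H) − z(FA) = 1.2702 − (-1.5632) = 2.8334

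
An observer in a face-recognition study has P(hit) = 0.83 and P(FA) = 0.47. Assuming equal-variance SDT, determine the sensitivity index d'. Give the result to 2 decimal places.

d' = 1.03

z(H) = z(0.83) = 0.954
z(FA) = z(0.47) = -0.075
d' = z(H) − z(FA) = 0.954 − (-0.075) = 1.029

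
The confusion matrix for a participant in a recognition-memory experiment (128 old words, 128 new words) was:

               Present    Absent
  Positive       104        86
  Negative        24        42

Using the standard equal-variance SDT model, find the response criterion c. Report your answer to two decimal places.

c = -0.67

H = 104/128 = 0.8125
FA = 86/128 = 0.6719
z(0.8125) = 0.887, z(0.6719) = 0.445
c = −½·[z(H) + z(FA)] = −0.5 × (0.887 + 0.445) = -0.666
c < 0: the participant has a liberal response bias.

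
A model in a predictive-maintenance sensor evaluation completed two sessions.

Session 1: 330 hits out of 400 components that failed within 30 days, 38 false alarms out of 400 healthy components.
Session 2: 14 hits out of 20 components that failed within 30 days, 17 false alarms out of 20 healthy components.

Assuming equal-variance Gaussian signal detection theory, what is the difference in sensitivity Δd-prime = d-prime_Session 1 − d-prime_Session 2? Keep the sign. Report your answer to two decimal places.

Δd-prime = 2.76

Session 1: z(0.8250) = 0.935, z(0.0950) = -1.311, d' = 2.246
Session 2: z(0.7000) = 0.524, z(0.8500) = 1.036, d' = -0.512
Δd' = d'_Session 1 − d'_Session 2 = 2.246 − (-0.512) = 2.758
Session 1 has the higher sensitivity.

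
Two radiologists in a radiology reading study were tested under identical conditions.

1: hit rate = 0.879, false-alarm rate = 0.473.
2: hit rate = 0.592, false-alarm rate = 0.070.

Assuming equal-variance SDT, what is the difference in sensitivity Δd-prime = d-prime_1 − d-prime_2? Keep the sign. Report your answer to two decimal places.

1: z(0.879) = 1.170, z(0.473) = -0.068, d' = 1.238
2: z(0.592) = 0.233, z(0.070) = -1.476, d' = 1.709
Δd' = d'_1 − d'_2 = 1.238 − 1.709 = -0.471
2 has the higher sensitivity.

Δd-prime = -0.47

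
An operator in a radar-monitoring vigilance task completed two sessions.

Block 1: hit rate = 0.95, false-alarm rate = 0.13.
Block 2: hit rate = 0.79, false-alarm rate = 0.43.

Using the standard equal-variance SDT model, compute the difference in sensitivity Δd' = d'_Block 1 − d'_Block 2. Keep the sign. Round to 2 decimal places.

Block 1: z(0.95) = 1.645, z(0.13) = -1.126, d' = 2.771
Block 2: z(0.79) = 0.806, z(0.43) = -0.176, d' = 0.982
Δd' = d'_Block 1 − d'_Block 2 = 2.771 − 0.982 = 1.789
Block 1 has the higher sensitivity.

Δd' = 1.79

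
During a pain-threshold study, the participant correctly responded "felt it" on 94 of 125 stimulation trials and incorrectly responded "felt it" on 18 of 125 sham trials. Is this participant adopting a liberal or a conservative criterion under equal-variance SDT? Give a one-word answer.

z(H) = 0.681, z(FA) = -1.063
c = −½·(z(H) + z(FA)) = 0.191
c > 0 → conservative criterion (biased toward responding “no”).

conservative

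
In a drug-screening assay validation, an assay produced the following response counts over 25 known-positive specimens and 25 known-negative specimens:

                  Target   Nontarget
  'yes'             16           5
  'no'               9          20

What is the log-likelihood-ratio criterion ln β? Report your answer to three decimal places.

H = 16/25 = 0.6400
FA = 5/25 = 0.2000
Φ⁻¹(H) = 0.3585
Φ⁻¹(FA) = -0.8416
ln β = −½·[z(H)² − z(FA)²] = −0.5 × (0.1285 − 0.7083) = 0.2899

ln β = 0.290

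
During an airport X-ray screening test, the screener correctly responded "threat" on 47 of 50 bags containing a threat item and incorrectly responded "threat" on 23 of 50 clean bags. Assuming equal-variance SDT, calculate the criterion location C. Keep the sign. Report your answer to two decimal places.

C = -0.73

H = 47/50 = 0.9400
FA = 23/50 = 0.4600
z(0.9400) = 1.555, z(0.4600) = -0.100
c = −½·[z(H) + z(FA)] = −0.5 × (1.555 + (-0.100)) = -0.7275
c < 0: the screener has a liberal response bias.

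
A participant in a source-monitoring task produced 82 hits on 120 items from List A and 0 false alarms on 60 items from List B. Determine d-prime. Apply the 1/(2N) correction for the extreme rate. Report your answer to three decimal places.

The false-alarm rate is 0/60 = 0, so apply the 1/(2N) correction: FA → 1/(2·60) = 0.00833.
z(H) = z(0.68333) = 0.4770
z(FA) = z(0.00833) = -2.3941
d' = 0.4770 − (-2.3941) = 2.8711

d-prime = 2.871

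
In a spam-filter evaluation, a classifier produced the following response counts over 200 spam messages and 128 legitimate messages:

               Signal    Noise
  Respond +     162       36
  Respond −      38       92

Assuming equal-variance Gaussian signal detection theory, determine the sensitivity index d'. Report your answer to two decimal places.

d' = 1.46

H = 162/200 = 0.8100
FA = 36/128 = 0.2812
z(0.8100) = 0.878, z(0.2812) = -0.579
d' = z(H) − z(FA) = 0.878 − (-0.579) = 1.457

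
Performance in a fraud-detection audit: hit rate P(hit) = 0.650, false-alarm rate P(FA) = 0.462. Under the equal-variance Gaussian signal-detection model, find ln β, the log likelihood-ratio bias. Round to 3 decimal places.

ln β = -0.070

z(H) = 0.3853
z(FA) = -0.0954
ln β = −½·[z(H)² − z(FA)²] = −0.5 × (0.1485 − 0.0091) = -0.0697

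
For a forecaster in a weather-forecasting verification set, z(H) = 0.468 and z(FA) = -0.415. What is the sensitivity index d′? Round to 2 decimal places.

d' = z(H) − z(FA) = 0.468 − (-0.415) = 0.883

d′ = 0.88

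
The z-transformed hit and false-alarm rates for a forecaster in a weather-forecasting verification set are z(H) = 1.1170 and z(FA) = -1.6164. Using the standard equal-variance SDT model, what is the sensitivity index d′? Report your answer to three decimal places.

d′ = 2.733

d' = z(H) − z(FA) = 1.1170 − (-1.6164) = 2.7334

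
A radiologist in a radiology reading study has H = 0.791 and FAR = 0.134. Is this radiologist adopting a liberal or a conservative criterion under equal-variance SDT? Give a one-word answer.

z(H) = 0.810, z(FA) = -1.108
c = −½·(z(H) + z(FA)) = 0.149
c > 0 → conservative criterion (biased toward responding “no”).

conservative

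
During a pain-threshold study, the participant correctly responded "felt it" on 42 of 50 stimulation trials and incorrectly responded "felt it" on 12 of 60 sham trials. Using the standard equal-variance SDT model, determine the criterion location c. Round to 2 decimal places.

H = 42/50 = 0.8400
FA = 12/60 = 0.2000
z(H) = 0.9945
z(FA) = -0.8416
c = −½·[z(H) + z(FA)] = −0.5 × (0.9945 + (-0.8416)) = -0.07645
c < 0: the participant has a liberal response bias.

c = -0.08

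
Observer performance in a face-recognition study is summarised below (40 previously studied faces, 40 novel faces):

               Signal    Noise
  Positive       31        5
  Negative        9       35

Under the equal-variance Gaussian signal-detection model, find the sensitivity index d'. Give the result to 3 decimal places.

d' = 1.906

H = 31/40 = 0.7750
FA = 5/40 = 0.1250
Φ⁻¹(0.7750) = 0.7554, Φ⁻¹(0.1250) = -1.1503
d' = z(H) − z(FA) = 0.7554 − (-1.1503) = 1.9057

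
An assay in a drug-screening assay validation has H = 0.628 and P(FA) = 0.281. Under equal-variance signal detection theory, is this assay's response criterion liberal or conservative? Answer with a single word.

conservative

z(H) = 0.327, z(FA) = -0.580
c = −½·(z(H) + z(FA)) = 0.1265
c > 0 → conservative criterion (biased toward responding “no”).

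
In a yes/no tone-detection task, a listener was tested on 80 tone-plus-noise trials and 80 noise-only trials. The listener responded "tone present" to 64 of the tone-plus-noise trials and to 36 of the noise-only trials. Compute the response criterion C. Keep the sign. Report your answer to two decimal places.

H = 64/80 = 0.8000
FA = 36/80 = 0.4500
z(H) = z(0.8000) = 0.842
z(FA) = z(0.4500) = -0.126
c = −½·[z(H) + z(FA)] = −0.5 × (0.842 + (-0.126)) = -0.358
c < 0: the listener has a liberal response bias.

C = -0.36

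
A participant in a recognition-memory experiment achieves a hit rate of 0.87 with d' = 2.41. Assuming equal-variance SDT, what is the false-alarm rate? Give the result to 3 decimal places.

false-alarm rate = 0.100

z(hit rate) = z(0.87) = 1.1264
z(FA) = z(H) − d' = 1.1264 − 2.41 = -1.2836
false-alarm rate = Φ(-1.2836) = 0.0996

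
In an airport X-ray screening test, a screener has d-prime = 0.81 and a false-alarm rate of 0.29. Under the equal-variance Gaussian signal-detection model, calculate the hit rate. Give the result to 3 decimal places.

hit rate = 0.601

z(false-alarm rate) = z(0.29) = -0.5534
z(H) = z(FA) + d' = -0.5534 + 0.81 = 0.2566
hit rate = Φ(0.2566) = 0.6013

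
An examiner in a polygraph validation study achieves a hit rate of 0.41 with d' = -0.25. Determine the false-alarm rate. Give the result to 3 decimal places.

false-alarm rate = 0.509

z(hit rate) = z(0.41) = -0.2275
z(FA) = z(H) − d' = -0.2275 − (-0.25) = 0.0225
false-alarm rate = Φ(0.0225) = 0.5090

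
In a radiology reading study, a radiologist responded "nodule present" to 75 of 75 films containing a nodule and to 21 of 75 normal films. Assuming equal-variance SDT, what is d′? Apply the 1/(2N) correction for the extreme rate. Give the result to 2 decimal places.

The hit rate is 75/75 = 1, so apply the 1/(2N) correction: H → 1 − 1/(2·75) = 0.99333.
z(H) = z(0.99333) = 2.475
z(FA) = z(0.28000) = -0.583
d' = 2.475 − (-0.583) = 3.058

d′ = 3.06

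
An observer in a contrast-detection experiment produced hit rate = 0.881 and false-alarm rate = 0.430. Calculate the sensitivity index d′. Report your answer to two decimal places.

z(H) = 1.180
z(FA) = -0.176
d' = z(H) − z(FA) = 1.180 − (-0.176) = 1.356

d′ = 1.36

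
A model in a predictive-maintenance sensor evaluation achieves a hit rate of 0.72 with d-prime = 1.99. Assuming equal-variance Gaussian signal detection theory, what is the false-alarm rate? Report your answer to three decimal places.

z(hit rate) = z(0.72) = 0.5828
z(FA) = z(H) − d' = 0.5828 − 1.99 = -1.4072
false-alarm rate = Φ(-1.4072) = 0.0797

false-alarm rate = 0.080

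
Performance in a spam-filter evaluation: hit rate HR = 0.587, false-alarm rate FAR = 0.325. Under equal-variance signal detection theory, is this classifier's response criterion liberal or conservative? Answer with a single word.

z(H) = 0.220, z(FA) = -0.454
c = −½·(z(H) + z(FA)) = 0.117
c > 0 → conservative criterion (biased toward responding “no”).

conservative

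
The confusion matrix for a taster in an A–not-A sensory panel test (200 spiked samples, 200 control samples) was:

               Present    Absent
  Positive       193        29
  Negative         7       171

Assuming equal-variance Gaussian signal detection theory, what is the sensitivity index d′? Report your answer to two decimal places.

d′ = 2.87

H = 193/200 = 0.9650
FA = 29/200 = 0.1450
z(0.9650) = 1.812, z(0.1450) = -1.058
d' = z(H) − z(FA) = 1.812 − (-1.058) = 2.870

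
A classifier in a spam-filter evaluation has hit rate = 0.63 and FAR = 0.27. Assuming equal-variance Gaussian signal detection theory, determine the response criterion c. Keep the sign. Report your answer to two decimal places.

z(H) = 0.332
z(FA) = -0.613
c = −½·[z(H) + z(FA)] = −0.5 × (0.332 + (-0.613)) = 0.1405
c > 0: the classifier has a conservative response bias.

c = 0.14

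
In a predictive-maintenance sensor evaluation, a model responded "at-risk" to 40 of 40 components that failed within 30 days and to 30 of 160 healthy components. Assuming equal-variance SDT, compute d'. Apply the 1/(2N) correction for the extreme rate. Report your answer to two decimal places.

d' = 3.13

The hit rate is 40/40 = 1, so apply the 1/(2N) correction: H → 1 − 1/(2·40) = 0.98750.
z(H) = z(0.98750) = 2.241
z(FA) = z(0.18750) = -0.887
d' = 2.241 − (-0.887) = 3.128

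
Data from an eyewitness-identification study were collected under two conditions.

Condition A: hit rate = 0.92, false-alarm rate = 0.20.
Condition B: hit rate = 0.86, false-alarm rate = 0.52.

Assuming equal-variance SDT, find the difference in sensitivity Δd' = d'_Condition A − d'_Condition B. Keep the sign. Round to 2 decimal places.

Condition A: z(0.92) = 1.405, z(0.20) = -0.842, d' = 2.247
Condition B: z(0.86) = 1.080, z(0.52) = 0.050, d' = 1.030
Δd' = d'_Condition A − d'_Condition B = 2.247 − 1.030 = 1.217
Condition A has the higher sensitivity.

Δd' = 1.22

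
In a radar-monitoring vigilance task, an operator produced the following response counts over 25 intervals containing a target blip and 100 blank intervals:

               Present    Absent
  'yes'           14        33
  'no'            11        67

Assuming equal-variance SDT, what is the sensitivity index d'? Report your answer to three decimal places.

H = 14/25 = 0.5600
FA = 33/100 = 0.3300
z(H) = 0.1510
z(FA) = -0.4399
d' = z(H) − z(FA) = 0.1510 − (-0.4399) = 0.5909

d' = 0.591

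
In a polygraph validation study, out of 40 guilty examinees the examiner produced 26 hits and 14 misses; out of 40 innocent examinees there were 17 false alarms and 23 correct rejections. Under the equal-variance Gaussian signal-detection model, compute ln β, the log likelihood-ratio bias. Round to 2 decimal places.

ln β = -0.06

H = 26/40 = 0.6500
FA = 17/40 = 0.4250
z(H) = 0.385
z(FA) = -0.189
ln β = −½·[z(H)² − z(FA)²] = −0.5 × (0.148 − 0.036) = -0.056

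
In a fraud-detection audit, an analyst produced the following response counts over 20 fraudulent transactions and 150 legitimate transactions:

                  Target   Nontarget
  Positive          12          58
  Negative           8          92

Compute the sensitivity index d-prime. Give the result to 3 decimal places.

d-prime = 0.541

H = 12/20 = 0.6000
FA = 58/150 = 0.3867
z(H) = 0.2533
z(FA) = -0.2879
d' = z(H) − z(FA) = 0.2533 − (-0.2879) = 0.5412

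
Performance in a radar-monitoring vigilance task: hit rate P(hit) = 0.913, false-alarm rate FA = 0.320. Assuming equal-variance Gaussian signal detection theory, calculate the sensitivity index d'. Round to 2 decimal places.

d' = 1.83

Φ⁻¹(H) = 1.3595
Φ⁻¹(FA) = -0.4677
d' = z(H) − z(FA) = 1.3595 − (-0.4677) = 1.8272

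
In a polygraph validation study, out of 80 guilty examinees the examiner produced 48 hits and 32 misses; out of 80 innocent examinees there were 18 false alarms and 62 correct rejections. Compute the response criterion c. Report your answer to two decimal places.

c = 0.25

H = 48/80 = 0.6000
FA = 18/80 = 0.2250
z(H) = z(0.6000) = 0.253
z(FA) = z(0.2250) = -0.755
c = −½·[z(H) + z(FA)] = −0.5 × (0.253 + (-0.755)) = 0.251
c > 0: the examiner has a conservative response bias.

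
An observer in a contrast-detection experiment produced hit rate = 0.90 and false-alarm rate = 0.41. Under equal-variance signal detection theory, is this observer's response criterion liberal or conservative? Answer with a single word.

z(H) = 1.282, z(FA) = -0.228
c = −½·(z(H) + z(FA)) = -0.527
c < 0 → liberal criterion (biased toward responding “yes”).

liberal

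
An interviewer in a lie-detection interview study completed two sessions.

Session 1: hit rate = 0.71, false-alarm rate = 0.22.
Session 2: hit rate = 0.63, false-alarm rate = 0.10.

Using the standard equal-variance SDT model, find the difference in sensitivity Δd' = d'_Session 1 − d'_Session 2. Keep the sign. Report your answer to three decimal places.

Δd' = -0.288

Session 1: z(0.71) = 0.5534, z(0.22) = -0.7722, d' = 1.3256
Session 2: z(0.63) = 0.3319, z(0.10) = -1.2816, d' = 1.6135
Δd' = d'_Session 1 − d'_Session 2 = 1.3256 − 1.6135 = -0.2879
Session 2 has the higher sensitivity.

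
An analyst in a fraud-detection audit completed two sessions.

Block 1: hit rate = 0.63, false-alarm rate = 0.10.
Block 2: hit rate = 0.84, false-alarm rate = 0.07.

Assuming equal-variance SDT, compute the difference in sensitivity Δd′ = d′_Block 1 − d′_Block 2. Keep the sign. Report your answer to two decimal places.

Δd′ = -0.86

Block 1: z(0.63) = 0.332, z(0.10) = -1.282, d' = 1.614
Block 2: z(0.84) = 0.994, z(0.07) = -1.476, d' = 2.470
Δd' = d'_Block 1 − d'_Block 2 = 1.614 − 2.470 = -0.856
Block 2 has the higher sensitivity.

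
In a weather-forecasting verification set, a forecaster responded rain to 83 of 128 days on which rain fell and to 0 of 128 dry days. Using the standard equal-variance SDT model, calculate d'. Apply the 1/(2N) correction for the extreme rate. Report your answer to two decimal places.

The false-alarm rate is 0/128 = 0, so apply the 1/(2N) correction: FA → 1/(2·128) = 0.00391.
z(H) = z(0.64844) = 0.381
z(FA) = z(0.00391) = -2.660
d' = 0.381 − (-2.660) = 3.041

d' = 3.04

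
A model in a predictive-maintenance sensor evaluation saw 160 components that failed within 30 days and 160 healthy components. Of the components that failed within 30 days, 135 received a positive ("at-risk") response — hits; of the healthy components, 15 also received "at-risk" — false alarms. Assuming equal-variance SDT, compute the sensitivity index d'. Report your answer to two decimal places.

d' = 2.33

H = 135/160 = 0.8438
FA = 15/160 = 0.0938
Φ⁻¹(H) = 1.0102
Φ⁻¹(FA) = -1.3177
d' = z(H) − z(FA) = 1.0102 − (-1.3177) = 2.3279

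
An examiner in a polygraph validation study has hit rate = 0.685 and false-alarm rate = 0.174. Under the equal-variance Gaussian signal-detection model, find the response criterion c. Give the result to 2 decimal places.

c = 0.23

z(H) = 0.4817
z(FA) = -0.9385
c = −½·[z(H) + z(FA)] = −0.5 × (0.4817 + (-0.9385)) = 0.2284
c > 0: the examiner has a conservative response bias.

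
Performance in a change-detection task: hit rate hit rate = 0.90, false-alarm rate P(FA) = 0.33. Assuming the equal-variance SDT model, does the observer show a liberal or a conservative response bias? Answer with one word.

z(H) = 1.282, z(FA) = -0.440
c = −½·(z(H) + z(FA)) = -0.421
c < 0 → liberal criterion (biased toward responding “yes”).

liberal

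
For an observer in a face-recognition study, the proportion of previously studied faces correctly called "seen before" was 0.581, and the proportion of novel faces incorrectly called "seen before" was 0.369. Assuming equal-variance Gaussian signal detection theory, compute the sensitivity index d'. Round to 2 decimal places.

d' = 0.54

Φ⁻¹(0.581) = 0.204, Φ⁻¹(0.369) = -0.335
d' = z(H) − z(FA) = 0.204 − (-0.335) = 0.539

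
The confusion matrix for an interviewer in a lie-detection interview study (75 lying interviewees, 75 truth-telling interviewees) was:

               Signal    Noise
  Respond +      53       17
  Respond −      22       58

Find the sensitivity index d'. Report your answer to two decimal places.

H = 53/75 = 0.7067
FA = 17/75 = 0.2267
Φ⁻¹(0.7067) = 0.544, Φ⁻¹(0.2267) = -0.750
d' = z(H) − z(FA) = 0.544 − (-0.750) = 1.294

d' = 1.29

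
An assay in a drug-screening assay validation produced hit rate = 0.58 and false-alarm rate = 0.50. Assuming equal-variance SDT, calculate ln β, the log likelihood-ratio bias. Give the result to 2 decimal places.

ln β = -0.02

Φ⁻¹(H) = Φ⁻¹(0.58) = 0.202
Φ⁻¹(FA) = Φ⁻¹(0.50) = 0.000
ln β = −½·[z(H)² − z(FA)²] = −0.5 × (0.041 − 0.000) = -0.0205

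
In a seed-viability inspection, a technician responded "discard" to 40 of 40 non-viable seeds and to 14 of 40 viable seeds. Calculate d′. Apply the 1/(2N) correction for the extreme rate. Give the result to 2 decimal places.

d′ = 2.63

The hit rate is 40/40 = 1, so apply the 1/(2N) correction: H → 1 − 1/(2·40) = 0.98750.
z(H) = z(0.98750) = 2.241
z(FA) = z(0.35000) = -0.385
d' = 2.241 − (-0.385) = 2.626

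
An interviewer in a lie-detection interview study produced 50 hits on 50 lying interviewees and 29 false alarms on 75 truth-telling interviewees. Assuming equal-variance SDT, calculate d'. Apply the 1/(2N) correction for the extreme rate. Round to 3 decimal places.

d' = 2.614

The hit rate is 50/50 = 1, so apply the 1/(2N) correction: H → 1 − 1/(2·50) = 0.99000.
z(H) = z(0.99000) = 2.3263
z(FA) = z(0.38667) = -0.2880
d' = 2.3263 − (-0.2880) = 2.6143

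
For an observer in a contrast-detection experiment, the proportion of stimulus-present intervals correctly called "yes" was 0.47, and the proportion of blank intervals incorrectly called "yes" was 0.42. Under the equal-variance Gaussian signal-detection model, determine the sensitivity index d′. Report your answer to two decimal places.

z(0.47) = -0.075, z(0.42) = -0.202
d' = z(H) − z(FA) = -0.075 − (-0.202) = 0.127

d′ = 0.13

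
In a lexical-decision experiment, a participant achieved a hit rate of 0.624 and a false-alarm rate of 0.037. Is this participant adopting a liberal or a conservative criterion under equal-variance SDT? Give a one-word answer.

z(H) = 0.316, z(FA) = -1.787
c = −½·(z(H) + z(FA)) = 0.7355
c > 0 → conservative criterion (biased toward responding “no”).

conservative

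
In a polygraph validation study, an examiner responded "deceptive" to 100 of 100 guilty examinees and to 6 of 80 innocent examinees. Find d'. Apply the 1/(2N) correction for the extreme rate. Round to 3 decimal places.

d' = 4.015

The hit rate is 100/100 = 1, so apply the 1/(2N) correction: H → 1 − 1/(2·100) = 0.99500.
z(H) = z(0.99500) = 2.5758
z(FA) = z(0.07500) = -1.4395
d' = 2.5758 − (-1.4395) = 4.0153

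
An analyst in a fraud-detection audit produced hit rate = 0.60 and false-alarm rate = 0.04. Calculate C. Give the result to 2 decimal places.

z(H) = z(0.60) = 0.2533
z(FA) = z(0.04) = -1.7507
c = −½·[z(H) + z(FA)] = −0.5 × (0.2533 + (-1.7507)) = 0.7487
c > 0: the analyst has a conservative response bias.

C = 0.75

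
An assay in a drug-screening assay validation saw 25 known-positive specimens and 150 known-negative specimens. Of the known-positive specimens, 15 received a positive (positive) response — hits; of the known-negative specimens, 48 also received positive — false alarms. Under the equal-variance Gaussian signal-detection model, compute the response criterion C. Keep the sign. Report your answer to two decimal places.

C = 0.11

H = 15/25 = 0.6000
FA = 48/150 = 0.3200
Φ⁻¹(H) = Φ⁻¹(0.6000) = 0.253
Φ⁻¹(FA) = Φ⁻¹(0.3200) = -0.468
c = −½·[z(H) + z(FA)] = −0.5 × (0.253 + (-0.468)) = 0.1075
c > 0: the assay has a conservative response bias.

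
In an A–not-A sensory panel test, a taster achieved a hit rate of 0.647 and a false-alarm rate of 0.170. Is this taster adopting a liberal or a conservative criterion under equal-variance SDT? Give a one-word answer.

conservative

z(H) = 0.377, z(FA) = -0.954
c = −½·(z(H) + z(FA)) = 0.2885
c > 0 → conservative criterion (biased toward responding “no”).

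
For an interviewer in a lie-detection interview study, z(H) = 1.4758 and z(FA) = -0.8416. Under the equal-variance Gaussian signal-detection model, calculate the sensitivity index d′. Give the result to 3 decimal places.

d′ = 2.317

d' = z(H) − z(FA) = 1.4758 − (-0.8416) = 2.3174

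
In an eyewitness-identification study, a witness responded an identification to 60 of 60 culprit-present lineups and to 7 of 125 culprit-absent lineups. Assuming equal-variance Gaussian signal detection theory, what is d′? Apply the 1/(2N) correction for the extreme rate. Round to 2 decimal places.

The hit rate is 60/60 = 1, so apply the 1/(2N) correction: H → 1 − 1/(2·60) = 0.99167.
z(H) = z(0.99167) = 2.394
z(FA) = z(0.05600) = -1.589
d' = 2.394 − (-1.589) = 3.983

d′ = 3.98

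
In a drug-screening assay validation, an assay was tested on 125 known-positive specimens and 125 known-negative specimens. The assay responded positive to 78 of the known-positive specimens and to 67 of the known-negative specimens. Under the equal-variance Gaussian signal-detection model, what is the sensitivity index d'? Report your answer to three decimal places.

H = 78/125 = 0.6240
FA = 67/125 = 0.5360
z(H) = z(0.6240) = 0.3160
z(FA) = z(0.5360) = 0.0904
d' = z(H) − z(FA) = 0.3160 − 0.0904 = 0.2256

d' = 0.226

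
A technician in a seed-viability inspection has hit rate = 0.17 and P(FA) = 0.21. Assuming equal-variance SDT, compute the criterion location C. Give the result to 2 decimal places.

Φ⁻¹(0.17) = -0.9542, Φ⁻¹(0.21) = -0.8064
c = −½·[z(H) + z(FA)] = −0.5 × (-0.9542 + (-0.8064)) = 0.8803
c > 0: the technician has a conservative response bias.

C = 0.88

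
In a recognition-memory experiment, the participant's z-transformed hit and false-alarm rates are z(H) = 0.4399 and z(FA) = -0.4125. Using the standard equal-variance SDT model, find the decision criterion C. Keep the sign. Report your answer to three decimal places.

C = -0.014

c = −½·[z(H) + z(FA)] = −½·(0.4399 + (-0.4125)) = -0.0137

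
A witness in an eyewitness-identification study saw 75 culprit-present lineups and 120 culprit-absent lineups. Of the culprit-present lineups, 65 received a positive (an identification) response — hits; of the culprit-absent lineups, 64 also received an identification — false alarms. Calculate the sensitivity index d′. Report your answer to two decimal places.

d′ = 1.03

H = 65/75 = 0.8667
FA = 64/120 = 0.5333
Φ⁻¹(H) = Φ⁻¹(0.8667) = 1.1109
Φ⁻¹(FA) = Φ⁻¹(0.5333) = 0.0836
d' = z(H) − z(FA) = 1.1109 − 0.0836 = 1.0273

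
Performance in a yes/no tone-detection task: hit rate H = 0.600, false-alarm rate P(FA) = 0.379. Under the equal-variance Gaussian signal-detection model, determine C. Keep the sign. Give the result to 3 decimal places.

Φ⁻¹(0.600) = 0.2533, Φ⁻¹(0.379) = -0.3081
c = −½·[z(H) + z(FA)] = −0.5 × (0.2533 + (-0.3081)) = 0.0274
c > 0: the listener has a conservative response bias.

C = 0.027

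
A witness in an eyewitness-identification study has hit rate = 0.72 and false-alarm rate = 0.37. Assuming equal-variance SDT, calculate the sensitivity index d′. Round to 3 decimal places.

d′ = 0.915

z(0.72) = 0.5828, z(0.37) = -0.3319
d' = z(H) − z(FA) = 0.5828 − (-0.3319) = 0.9147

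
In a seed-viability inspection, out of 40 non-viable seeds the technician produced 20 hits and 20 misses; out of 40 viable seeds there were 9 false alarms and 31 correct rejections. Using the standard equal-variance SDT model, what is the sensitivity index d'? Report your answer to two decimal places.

H = 20/40 = 0.5000
FA = 9/40 = 0.2250
Φ⁻¹(H) = 0.000
Φ⁻¹(FA) = -0.755
d' = z(H) − z(FA) = 0.000 − (-0.755) = 0.755

d' = 0.76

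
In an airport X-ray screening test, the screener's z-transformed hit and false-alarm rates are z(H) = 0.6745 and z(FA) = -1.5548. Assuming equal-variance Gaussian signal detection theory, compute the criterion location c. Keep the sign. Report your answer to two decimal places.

c = 0.44

c = −½·[z(H) + z(FA)] = −½·(0.6745 + (-1.5548)) = 0.44015
c > 0: the screener has a conservative response bias.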